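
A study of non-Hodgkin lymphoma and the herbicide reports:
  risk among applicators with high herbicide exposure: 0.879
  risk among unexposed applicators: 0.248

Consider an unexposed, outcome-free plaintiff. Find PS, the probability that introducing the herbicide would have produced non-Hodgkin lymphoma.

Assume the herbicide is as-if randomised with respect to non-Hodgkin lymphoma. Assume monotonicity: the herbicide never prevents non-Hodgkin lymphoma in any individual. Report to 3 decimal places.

PS ≈ 0.839

Let p₁ = 0.879, p₀ = 0.248.
Under exogeneity and monotonicity, PS = (p₁ − p₀) / (1 − p₀).
PS = (0.879 − 0.248) / (1 − 0.248) = 0.631 / 0.752 ≈ 0.8391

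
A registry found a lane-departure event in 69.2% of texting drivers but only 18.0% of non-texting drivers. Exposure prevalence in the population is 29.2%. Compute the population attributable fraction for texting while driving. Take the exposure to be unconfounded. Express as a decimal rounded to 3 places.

p₁ = 0.692, p₀ = 0.18.
Overall risk P(Y=1) = π·p₁ + (1−π)·p₀ = 0.292×0.692 + 0.708×0.18 = 0.3295.
Under exogeneity, PAF = [P(Y=1) − p₀] / P(Y=1).
PAF = (0.3295 − 0.18) / 0.3295 ≈ 0.4537

PAF ≈ 0.454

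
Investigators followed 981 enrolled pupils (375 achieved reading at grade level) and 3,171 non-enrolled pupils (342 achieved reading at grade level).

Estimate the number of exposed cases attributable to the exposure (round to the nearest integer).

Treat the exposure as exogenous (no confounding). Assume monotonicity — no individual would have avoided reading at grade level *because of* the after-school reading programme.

p₁ = P(outcome | exposed) = 375/981 = 0.38226
p₀ = P(outcome | unexposed) = 342/3171 = 0.10785
PN = (p₁ − p₀)/p₁ = (0.38226 − 0.10785) / 0.38226 ≈ 0.71786.
Attributable cases ≈ PN × (exposed cases) = 0.71786 × 375 ≈ 269.20.

about 269 cases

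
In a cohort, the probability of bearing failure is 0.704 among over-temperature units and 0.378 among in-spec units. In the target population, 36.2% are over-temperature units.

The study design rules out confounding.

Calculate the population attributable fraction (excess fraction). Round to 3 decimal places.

PAF ≈ 0.238

Let p₁ = 0.704, p₀ = 0.378.
Overall risk P(Y=1) = π·p₁ + (1−π)·p₀ = 0.362×0.704 + 0.638×0.378 = 0.49601.
Under exogeneity, PAF = [P(Y=1) − p₀] / P(Y=1).
PAF = (0.49601 − 0.378) / 0.49601 ≈ 0.2379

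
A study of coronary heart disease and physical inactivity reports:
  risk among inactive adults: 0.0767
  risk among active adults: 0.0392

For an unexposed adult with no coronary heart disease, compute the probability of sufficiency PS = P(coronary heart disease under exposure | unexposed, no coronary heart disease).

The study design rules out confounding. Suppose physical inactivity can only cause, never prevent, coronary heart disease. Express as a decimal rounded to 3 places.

Let p₁ = 0.0767, p₀ = 0.0392.
Under exogeneity and monotonicity, PS = (p₁ − p₀) / (1 − p₀).
PS = (0.0767 − 0.0392) / (1 − 0.0392) = 0.0375 / 0.9608 ≈ 0.0390

PS ≈ 0.039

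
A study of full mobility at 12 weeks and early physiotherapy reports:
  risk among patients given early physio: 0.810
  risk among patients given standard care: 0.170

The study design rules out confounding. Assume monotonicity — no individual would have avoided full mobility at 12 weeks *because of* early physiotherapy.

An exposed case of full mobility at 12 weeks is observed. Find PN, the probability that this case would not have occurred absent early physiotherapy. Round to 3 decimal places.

PN ≈ 0.790

Let p₁ = 0.81, p₀ = 0.17.
Under exogeneity and monotonicity, PN = (p₁ − p₀) / p₁.
PN = (0.81 − 0.17) / 0.81 = 0.64 / 0.81 ≈ 0.7901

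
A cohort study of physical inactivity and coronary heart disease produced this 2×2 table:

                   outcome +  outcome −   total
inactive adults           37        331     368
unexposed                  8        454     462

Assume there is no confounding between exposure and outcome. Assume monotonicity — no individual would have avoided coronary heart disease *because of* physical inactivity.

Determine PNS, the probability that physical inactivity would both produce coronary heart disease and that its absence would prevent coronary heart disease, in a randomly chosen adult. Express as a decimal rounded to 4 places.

p₁ = P(outcome | exposed) = 37/368 = 0.10054
p₀ = P(outcome | unexposed) = 8/462 = 0.017316
Under exogeneity and monotonicity, PNS = p₁ − p₀.
PNS = 0.10054 − 0.017316 = 0.083227

PNS ≈ 0.0832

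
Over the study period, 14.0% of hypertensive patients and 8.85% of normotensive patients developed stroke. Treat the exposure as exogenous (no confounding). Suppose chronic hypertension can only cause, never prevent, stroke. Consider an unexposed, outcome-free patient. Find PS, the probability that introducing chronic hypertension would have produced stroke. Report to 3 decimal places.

PS ≈ 0.057

p₁ = 0.14, p₀ = 0.0885.
Under exogeneity and monotonicity, PS = (p₁ − p₀) / (1 − p₀).
PS = (0.14 − 0.0885) / (1 − 0.0885) = 0.0515 / 0.9115 ≈ 0.0565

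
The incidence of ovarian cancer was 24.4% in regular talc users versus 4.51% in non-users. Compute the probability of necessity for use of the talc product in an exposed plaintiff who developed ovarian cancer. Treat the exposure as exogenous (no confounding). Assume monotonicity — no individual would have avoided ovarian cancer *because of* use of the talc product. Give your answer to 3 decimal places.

p₁ = 0.244, p₀ = 0.0451.
Under exogeneity and monotonicity, PN = (p₁ − p₀) / p₁.
PN = (0.244 − 0.0451) / 0.244 = 0.1989 / 0.244 ≈ 0.8152

PN ≈ 0.815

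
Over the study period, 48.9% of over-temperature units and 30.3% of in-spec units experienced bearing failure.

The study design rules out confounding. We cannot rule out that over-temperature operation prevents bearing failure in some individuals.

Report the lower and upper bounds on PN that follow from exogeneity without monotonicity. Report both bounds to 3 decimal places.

p₁ = 0.489, p₀ = 0.303.
Under exogeneity alone the bounds on PN are max{0,(p₁−p₀)/p₁} ≤ PN ≤ min{1,(1−p₀)/p₁}.
  lower = (p₁ − p₀)/p₁ = 0.186 / 0.489 ≈ 0.3804
  upper = min{1, (1 − p₀)/p₁} = 0.697 / 0.489 ≈ 1.4254 → capped at 1

0.380 ≤ PN ≤ 1.000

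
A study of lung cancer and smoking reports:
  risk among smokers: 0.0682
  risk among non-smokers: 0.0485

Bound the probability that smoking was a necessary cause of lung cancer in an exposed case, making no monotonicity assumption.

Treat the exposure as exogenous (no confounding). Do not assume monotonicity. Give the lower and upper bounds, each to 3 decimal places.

Let p₁ = 0.0682, p₀ = 0.0485.
Under exogeneity alone the bounds on PN are max{0,(p₁−p₀)/p₁} ≤ PN ≤ min{1,(1−p₀)/p₁}.
  lower = (p₁ − p₀)/p₁ = 0.0197 / 0.0682 ≈ 0.2889
  upper = min{1, (1 − p₀)/p₁} = 0.9515 / 0.0682 ≈ 13.9516 → capped at 1

0.289 ≤ PN ≤ 1.000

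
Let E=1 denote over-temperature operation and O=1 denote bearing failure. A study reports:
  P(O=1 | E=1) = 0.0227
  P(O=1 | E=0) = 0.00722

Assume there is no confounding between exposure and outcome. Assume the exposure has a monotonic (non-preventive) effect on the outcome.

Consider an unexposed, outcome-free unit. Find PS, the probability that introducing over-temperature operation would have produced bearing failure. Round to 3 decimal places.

PS ≈ 0.016

Let p₁ = 0.0227, p₀ = 0.00722.
Under exogeneity and monotonicity, PS = (p₁ − p₀) / (1 − p₀).
PS = (0.0227 − 0.00722) / (1 − 0.00722) = 0.01548 / 0.99278 ≈ 0.0156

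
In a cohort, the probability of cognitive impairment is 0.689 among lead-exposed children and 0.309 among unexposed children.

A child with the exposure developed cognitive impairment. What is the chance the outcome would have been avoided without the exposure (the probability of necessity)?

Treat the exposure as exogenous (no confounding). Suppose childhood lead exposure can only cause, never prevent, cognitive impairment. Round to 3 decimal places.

Let p₁ = 0.689, p₀ = 0.309.
Under exogeneity and monotonicity, PN = (p₁ − p₀) / p₁.
PN = (0.689 − 0.309) / 0.689 = 0.38 / 0.689 ≈ 0.5515

PN ≈ 0.552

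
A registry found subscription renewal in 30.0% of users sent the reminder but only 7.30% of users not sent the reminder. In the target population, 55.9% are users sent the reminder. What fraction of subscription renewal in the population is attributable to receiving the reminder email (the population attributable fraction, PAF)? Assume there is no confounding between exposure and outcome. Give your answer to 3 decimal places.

PAF ≈ 0.635

p₁ = 0.3, p₀ = 0.073.
Overall risk P(Y=1) = π·p₁ + (1−π)·p₀ = 0.559×0.3 + 0.441×0.073 = 0.19989.
Under exogeneity, PAF = [P(Y=1) − p₀] / P(Y=1).
PAF = (0.19989 − 0.073) / 0.19989 ≈ 0.6348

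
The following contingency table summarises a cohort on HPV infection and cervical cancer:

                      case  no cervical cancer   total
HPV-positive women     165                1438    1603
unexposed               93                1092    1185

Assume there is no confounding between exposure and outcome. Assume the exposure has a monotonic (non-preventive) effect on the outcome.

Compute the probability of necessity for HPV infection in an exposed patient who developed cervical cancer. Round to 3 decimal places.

p₁ = P(outcome | exposed) = 165/1603 = 0.10293
p₀ = P(outcome | unexposed) = 93/1185 = 0.078481
Under exogeneity and monotonicity, PN = (p₁ − p₀)/p₁.
PN = (0.10293 − 0.078481) / 0.10293 ≈ 0.2375

PN ≈ 0.238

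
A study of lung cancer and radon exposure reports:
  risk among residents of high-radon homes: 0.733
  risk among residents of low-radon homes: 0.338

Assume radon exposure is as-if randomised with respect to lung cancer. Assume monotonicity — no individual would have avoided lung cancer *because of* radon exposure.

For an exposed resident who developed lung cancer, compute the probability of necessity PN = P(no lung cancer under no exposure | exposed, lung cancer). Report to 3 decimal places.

Let p₁ = 0.733, p₀ = 0.338.
Under exogeneity and monotonicity, PN = (p₁ − p₀) / p₁.
PN = (0.733 − 0.338) / 0.733 = 0.395 / 0.733 ≈ 0.5389

PN ≈ 0.539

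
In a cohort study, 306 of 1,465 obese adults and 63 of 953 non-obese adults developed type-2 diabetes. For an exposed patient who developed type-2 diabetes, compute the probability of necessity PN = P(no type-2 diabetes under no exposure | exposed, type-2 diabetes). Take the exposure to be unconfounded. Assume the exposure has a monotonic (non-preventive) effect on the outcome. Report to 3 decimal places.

PN ≈ 0.684

p₁ = P(outcome | exposed) = 306/1465 = 0.20887
p₀ = P(outcome | unexposed) = 63/953 = 0.066107
Under exogeneity and monotonicity, PN = (p₁ − p₀) / p₁.
PN = (0.20887 − 0.066107) / 0.20887 = 0.14277 / 0.20887 ≈ 0.6835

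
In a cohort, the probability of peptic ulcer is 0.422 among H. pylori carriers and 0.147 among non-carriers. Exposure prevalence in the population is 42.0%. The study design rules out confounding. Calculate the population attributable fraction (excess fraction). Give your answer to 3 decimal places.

PAF ≈ 0.440

Let p₁ = 0.422, p₀ = 0.147.
Overall risk P(Y=1) = π·p₁ + (1−π)·p₀ = 0.42×0.422 + 0.58×0.147 = 0.2625.
Under exogeneity, PAF = [P(Y=1) − p₀] / P(Y=1).
PAF = (0.2625 − 0.147) / 0.2625 ≈ 0.4400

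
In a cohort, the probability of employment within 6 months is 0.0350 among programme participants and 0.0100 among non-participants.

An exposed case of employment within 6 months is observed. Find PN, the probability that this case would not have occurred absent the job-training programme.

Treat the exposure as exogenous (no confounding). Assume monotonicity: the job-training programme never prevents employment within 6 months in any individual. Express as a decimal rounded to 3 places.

PN ≈ 0.714

Let p₁ = 0.035, p₀ = 0.01.
Under exogeneity and monotonicity, PN = (p₁ − p₀) / p₁.
PN = (0.035 − 0.01) / 0.035 = 0.025 / 0.035 ≈ 0.7143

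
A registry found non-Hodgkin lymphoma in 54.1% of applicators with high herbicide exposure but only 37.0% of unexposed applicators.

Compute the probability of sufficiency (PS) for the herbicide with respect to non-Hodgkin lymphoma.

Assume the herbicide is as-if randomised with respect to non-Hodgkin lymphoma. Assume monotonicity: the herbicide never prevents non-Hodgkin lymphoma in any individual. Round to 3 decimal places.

PS ≈ 0.271

p₁ = 0.541, p₀ = 0.37.
Under exogeneity and monotonicity, PS = (p₁ − p₀) / (1 − p₀).
PS = (0.541 − 0.37) / (1 − 0.37) = 0.171 / 0.63 ≈ 0.2714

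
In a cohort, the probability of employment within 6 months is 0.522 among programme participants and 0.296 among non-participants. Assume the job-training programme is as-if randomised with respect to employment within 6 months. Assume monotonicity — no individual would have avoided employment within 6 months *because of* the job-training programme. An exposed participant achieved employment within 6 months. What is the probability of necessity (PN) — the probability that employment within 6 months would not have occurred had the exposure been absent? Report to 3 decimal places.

PN ≈ 0.433

Let p₁ = 0.522, p₀ = 0.296.
Under exogeneity and monotonicity, PN = (p₁ − p₀) / p₁.
PN = (0.522 − 0.296) / 0.522 = 0.226 / 0.522 ≈ 0.4330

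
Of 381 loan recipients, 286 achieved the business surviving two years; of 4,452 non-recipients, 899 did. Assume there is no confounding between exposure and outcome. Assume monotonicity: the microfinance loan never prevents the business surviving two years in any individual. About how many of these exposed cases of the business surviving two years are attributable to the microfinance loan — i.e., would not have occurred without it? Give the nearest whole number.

p₁ = P(outcome | exposed) = 286/381 = 0.75066
p₀ = P(outcome | unexposed) = 899/4452 = 0.20193
PN = (p₁ − p₀)/p₁ = (0.75066 − 0.20193) / 0.75066 ≈ 0.73099.
Attributable cases ≈ PN × (exposed cases) = 0.73099 × 286 ≈ 209.06.

about 209 cases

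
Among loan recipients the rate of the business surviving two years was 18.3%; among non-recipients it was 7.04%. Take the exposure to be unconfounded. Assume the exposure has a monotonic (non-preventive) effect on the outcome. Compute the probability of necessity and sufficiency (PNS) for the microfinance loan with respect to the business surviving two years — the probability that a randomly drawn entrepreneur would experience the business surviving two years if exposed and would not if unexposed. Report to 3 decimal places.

PNS ≈ 0.113

p₁ = 0.183, p₀ = 0.0704.
Under exogeneity and monotonicity, PNS = p₁ − p₀.
PNS = 0.183 − 0.0704 = 0.1126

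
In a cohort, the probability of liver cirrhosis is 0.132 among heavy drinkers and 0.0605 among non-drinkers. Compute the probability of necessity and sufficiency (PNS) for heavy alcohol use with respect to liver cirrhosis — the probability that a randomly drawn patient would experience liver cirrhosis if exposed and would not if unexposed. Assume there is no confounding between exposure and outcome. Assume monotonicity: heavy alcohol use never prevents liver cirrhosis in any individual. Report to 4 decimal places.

Let p₁ = 0.132, p₀ = 0.0605.
Under exogeneity and monotonicity, PNS = p₁ − p₀.
PNS = 0.132 − 0.0605 = 0.0715

PNS ≈ 0.0715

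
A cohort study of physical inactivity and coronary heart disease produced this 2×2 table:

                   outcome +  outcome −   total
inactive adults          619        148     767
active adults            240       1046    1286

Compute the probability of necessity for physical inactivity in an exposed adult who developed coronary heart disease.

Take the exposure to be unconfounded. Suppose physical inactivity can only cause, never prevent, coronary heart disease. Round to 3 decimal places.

PN ≈ 0.769

p₁ = P(outcome | exposed) = 619/767 = 0.80704
p₀ = P(outcome | unexposed) = 240/1286 = 0.18663
Under exogeneity and monotonicity, PN = (p₁ − p₀) / p₁.
PN = (0.80704 − 0.18663) / 0.80704 = 0.62042 / 0.80704 ≈ 0.7688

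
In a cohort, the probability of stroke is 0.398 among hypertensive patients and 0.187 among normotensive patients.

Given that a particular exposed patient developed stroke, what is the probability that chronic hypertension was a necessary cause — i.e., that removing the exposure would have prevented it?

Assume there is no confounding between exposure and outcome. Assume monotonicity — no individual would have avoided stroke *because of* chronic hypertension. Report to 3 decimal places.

Let p₁ = 0.398, p₀ = 0.187.
Under exogeneity and monotonicity, PN = (p₁ − p₀) / p₁.
PN = (0.398 − 0.187) / 0.398 = 0.211 / 0.398 ≈ 0.5302

PN ≈ 0.530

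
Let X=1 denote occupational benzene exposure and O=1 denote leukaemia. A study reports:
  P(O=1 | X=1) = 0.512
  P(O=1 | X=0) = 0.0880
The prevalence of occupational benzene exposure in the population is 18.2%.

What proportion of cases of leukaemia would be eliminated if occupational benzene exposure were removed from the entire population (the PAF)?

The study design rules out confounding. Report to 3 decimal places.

Let p₁ = 0.512, p₀ = 0.088.
Overall risk P(Y=1) = π·p₁ + (1−π)·p₀ = 0.182×0.512 + 0.818×0.088 = 0.16517.
Under exogeneity, PAF = [P(Y=1) − p₀] / P(Y=1).
PAF = (0.16517 − 0.088) / 0.16517 ≈ 0.4672

PAF ≈ 0.467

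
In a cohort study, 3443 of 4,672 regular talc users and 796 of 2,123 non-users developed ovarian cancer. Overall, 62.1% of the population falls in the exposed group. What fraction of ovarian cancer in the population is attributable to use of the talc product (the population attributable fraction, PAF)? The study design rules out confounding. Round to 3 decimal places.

PAF ≈ 0.375

p₁ = P(outcome | exposed) = 3443/4672 = 0.73694
p₀ = P(outcome | unexposed) = 796/2123 = 0.37494
Overall risk P(Y=1) = π·p₁ + (1−π)·p₀ = 0.621×0.73694 + 0.379×0.37494 = 0.59974.
Under exogeneity, PAF = [P(Y=1) − p₀] / P(Y=1).
PAF = (0.59974 − 0.37494) / 0.59974 ≈ 0.3748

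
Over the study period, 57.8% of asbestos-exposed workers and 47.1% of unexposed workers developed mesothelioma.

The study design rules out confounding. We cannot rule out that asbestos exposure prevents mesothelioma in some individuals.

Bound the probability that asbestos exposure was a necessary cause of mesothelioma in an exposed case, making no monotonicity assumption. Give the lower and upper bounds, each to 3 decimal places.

0.185 ≤ PN ≤ 0.915

p₁ = 0.578, p₀ = 0.471.
Under exogeneity alone the bounds on PN are max{0,(p₁−p₀)/p₁} ≤ PN ≤ min{1,(1−p₀)/p₁}.
  lower = (p₁ − p₀)/p₁ = 0.107 / 0.578 ≈ 0.1851
  upper = min{1, (1 − p₀)/p₁} = 0.529 / 0.578 ≈ 0.9152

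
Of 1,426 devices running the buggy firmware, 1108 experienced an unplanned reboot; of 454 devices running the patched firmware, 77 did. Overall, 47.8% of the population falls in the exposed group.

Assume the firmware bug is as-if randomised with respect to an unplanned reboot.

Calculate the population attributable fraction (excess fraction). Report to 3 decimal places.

PAF ≈ 0.631

p₁ = P(outcome | exposed) = 1108/1426 = 0.777
p₀ = P(outcome | unexposed) = 77/454 = 0.1696
Overall risk P(Y=1) = π·p₁ + (1−π)·p₀ = 0.478×0.777 + 0.522×0.1696 = 0.45994.
Under exogeneity, PAF = [P(Y=1) − p₀] / P(Y=1).
PAF = (0.45994 − 0.1696) / 0.45994 ≈ 0.6312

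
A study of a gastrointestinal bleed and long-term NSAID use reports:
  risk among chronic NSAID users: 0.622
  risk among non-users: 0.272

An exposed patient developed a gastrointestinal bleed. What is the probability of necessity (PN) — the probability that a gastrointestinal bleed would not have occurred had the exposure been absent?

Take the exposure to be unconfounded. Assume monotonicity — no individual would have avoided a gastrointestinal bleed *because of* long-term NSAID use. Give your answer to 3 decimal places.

Let p₁ = 0.622, p₀ = 0.272.
Under exogeneity and monotonicity, PN = (p₁ − p₀) / p₁.
PN = (0.622 − 0.272) / 0.622 = 0.35 / 0.622 ≈ 0.5627

PN ≈ 0.563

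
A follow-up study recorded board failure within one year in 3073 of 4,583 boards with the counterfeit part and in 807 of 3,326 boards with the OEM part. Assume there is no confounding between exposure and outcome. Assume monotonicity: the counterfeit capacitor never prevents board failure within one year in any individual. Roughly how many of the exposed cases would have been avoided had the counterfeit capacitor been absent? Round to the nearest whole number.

p₁ = P(outcome | exposed) = 3073/4583 = 0.67052
p₀ = P(outcome | unexposed) = 807/3326 = 0.24263
PN = (p₁ − p₀)/p₁ = (0.67052 − 0.24263) / 0.67052 ≈ 0.63814.
Attributable cases ≈ PN × (exposed cases) = 0.63814 × 3073 ≈ 1961.01.

about 1961 cases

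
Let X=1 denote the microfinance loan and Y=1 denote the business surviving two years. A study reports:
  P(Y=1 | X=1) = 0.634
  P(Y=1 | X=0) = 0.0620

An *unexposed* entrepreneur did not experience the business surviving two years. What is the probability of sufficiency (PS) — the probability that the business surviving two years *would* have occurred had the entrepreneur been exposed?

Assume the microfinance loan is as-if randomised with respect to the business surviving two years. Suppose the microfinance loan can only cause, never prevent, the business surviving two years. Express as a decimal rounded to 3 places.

PS ≈ 0.610

Let p₁ = 0.634, p₀ = 0.062.
Under exogeneity and monotonicity, PS = (p₁ − p₀) / (1 − p₀).
PS = (0.634 − 0.062) / (1 − 0.062) = 0.572 / 0.938 ≈ 0.6098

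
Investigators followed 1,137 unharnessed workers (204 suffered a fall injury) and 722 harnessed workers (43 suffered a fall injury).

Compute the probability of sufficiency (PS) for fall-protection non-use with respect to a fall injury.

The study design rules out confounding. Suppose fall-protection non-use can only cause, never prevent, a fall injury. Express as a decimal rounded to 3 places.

PS ≈ 0.127

p₁ = P(outcome | exposed) = 204/1137 = 0.17942
p₀ = P(outcome | unexposed) = 43/722 = 0.059557
Under exogeneity and monotonicity, PS = (p₁ − p₀) / (1 − p₀).
PS = (0.17942 − 0.059557) / (1 − 0.059557) = 0.11986 / 0.94044 ≈ 0.1275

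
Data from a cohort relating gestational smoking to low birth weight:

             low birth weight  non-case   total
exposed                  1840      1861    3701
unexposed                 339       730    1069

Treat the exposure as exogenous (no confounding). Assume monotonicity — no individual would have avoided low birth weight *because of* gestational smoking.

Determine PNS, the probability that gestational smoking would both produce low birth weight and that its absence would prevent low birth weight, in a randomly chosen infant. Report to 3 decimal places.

p₁ = P(outcome | exposed) = 1840/3701 = 0.49716
p₀ = P(outcome | unexposed) = 339/1069 = 0.31712
Under exogeneity and monotonicity, PNS = p₁ − p₀.
PNS = 0.49716 − 0.31712 = 0.18004

PNS ≈ 0.180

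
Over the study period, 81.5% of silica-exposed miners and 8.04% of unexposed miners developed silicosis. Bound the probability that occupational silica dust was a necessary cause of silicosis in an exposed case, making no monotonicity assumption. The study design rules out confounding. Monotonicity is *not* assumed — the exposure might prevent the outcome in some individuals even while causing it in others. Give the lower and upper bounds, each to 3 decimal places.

0.901 ≤ PN ≤ 1.000

p₁ = 0.815, p₀ = 0.0804.
Under exogeneity alone the bounds on PN are max{0,(p₁−p₀)/p₁} ≤ PN ≤ min{1,(1−p₀)/p₁}.
  lower = (p₁ − p₀)/p₁ = 0.7346 / 0.815 ≈ 0.9013
  upper = min{1, (1 − p₀)/p₁} = 0.9196 / 0.815 ≈ 1.1283 → capped at 1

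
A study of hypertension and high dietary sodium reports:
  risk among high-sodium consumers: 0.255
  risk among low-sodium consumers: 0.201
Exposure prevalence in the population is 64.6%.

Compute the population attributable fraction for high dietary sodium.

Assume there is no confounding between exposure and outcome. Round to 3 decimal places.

Let p₁ = 0.255, p₀ = 0.201.
Overall risk P(Y=1) = π·p₁ + (1−π)·p₀ = 0.646×0.255 + 0.354×0.201 = 0.23588.
Under exogeneity, PAF = [P(Y=1) − p₀] / P(Y=1).
PAF = (0.23588 − 0.201) / 0.23588 ≈ 0.1479

PAF ≈ 0.148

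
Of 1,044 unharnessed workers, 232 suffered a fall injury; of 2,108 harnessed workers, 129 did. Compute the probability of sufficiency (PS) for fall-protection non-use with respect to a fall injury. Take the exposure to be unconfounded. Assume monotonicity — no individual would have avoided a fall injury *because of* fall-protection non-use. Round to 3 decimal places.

p₁ = P(outcome | exposed) = 232/1044 = 0.22222
p₀ = P(outcome | unexposed) = 129/2108 = 0.061195
Under exogeneity and monotonicity, PS = (p₁ − p₀) / (1 − p₀).
PS = (0.22222 − 0.061195) / (1 − 0.061195) = 0.16103 / 0.9388 ≈ 0.1715

PS ≈ 0.172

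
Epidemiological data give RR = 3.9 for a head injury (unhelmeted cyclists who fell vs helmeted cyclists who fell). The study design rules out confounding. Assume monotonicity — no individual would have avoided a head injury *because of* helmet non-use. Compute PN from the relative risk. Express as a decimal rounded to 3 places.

Under exogeneity and monotonicity, PN = (RR − 1) / RR = 1 − 1/RR.
PN = (3.9 − 1) / 3.9 = 2.9 / 3.9 ≈ 0.7436

PN ≈ 0.744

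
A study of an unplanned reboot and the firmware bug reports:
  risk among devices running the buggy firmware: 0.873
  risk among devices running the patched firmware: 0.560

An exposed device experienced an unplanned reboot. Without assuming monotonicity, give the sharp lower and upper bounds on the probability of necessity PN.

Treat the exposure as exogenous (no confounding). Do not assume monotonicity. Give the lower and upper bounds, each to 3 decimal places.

Let p₁ = 0.873, p₀ = 0.56.
Under exogeneity alone the bounds on PN are max{0,(p₁−p₀)/p₁} ≤ PN ≤ min{1,(1−p₀)/p₁}.
  lower = (p₁ − p₀)/p₁ = 0.313 / 0.873 ≈ 0.3585
  upper = min{1, (1 − p₀)/p₁} = 0.44 / 0.873 ≈ 0.5040

0.359 ≤ PN ≤ 0.504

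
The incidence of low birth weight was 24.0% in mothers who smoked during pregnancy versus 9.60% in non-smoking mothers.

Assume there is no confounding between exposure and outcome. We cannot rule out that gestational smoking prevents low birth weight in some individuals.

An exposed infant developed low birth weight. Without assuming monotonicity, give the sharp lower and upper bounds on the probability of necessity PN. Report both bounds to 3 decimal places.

0.600 ≤ PN ≤ 1.000

p₁ = 0.24, p₀ = 0.096.
Under exogeneity alone the bounds on PN are max{0,(p₁−p₀)/p₁} ≤ PN ≤ min{1,(1−p₀)/p₁}.
  lower = (p₁ − p₀)/p₁ = 0.144 / 0.24 ≈ 0.6000
  upper = min{1, (1 − p₀)/p₁} = 0.904 / 0.24 ≈ 3.7667 → capped at 1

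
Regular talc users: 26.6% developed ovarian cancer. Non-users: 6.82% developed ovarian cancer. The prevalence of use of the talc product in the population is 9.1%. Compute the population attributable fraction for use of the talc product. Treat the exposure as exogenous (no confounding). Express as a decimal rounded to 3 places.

p₁ = 0.266, p₀ = 0.0682.
Overall risk P(Y=1) = π·p₁ + (1−π)·p₀ = 0.091×0.266 + 0.909×0.0682 = 0.0862.
Under exogeneity, PAF = [P(Y=1) − p₀] / P(Y=1).
PAF = (0.0862 − 0.0682) / 0.0862 ≈ 0.2088

PAF ≈ 0.209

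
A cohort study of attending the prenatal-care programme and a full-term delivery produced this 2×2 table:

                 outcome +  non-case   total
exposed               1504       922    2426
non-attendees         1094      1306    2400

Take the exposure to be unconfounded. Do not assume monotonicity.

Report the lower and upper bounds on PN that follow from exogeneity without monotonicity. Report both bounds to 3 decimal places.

p₁ = P(outcome | exposed) = 1504/2426 = 0.61995
p₀ = P(outcome | unexposed) = 1094/2400 = 0.45583
Under exogeneity alone the bounds on PN are max{0,(p₁−p₀)/p₁} ≤ PN ≤ min{1,(1−p₀)/p₁}.
  lower = (p₁ − p₀)/p₁ = 0.16412 / 0.61995 ≈ 0.2647
  upper = min{1, (1 − p₀)/p₁} = 0.54417 / 0.61995 ≈ 0.8778

0.265 ≤ PN ≤ 0.878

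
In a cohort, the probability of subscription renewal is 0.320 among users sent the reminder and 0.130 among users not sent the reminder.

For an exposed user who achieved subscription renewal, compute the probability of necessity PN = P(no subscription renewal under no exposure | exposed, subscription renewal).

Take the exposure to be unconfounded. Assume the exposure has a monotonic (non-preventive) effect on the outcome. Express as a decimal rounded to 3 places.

Let p₁ = 0.32, p₀ = 0.13.
Under exogeneity and monotonicity, PN = (p₁ − p₀) / p₁.
PN = (0.32 − 0.13) / 0.32 = 0.19 / 0.32 ≈ 0.5938

PN ≈ 0.594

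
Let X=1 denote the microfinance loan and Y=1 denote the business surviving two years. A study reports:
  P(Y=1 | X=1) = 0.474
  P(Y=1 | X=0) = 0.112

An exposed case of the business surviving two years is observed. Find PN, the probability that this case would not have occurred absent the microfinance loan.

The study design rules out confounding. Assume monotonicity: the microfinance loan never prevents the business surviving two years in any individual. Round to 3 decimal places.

PN ≈ 0.764

Let p₁ = 0.474, p₀ = 0.112.
Under exogeneity and monotonicity, PN = (p₁ − p₀) / p₁.
PN = (0.474 − 0.112) / 0.474 = 0.362 / 0.474 ≈ 0.7637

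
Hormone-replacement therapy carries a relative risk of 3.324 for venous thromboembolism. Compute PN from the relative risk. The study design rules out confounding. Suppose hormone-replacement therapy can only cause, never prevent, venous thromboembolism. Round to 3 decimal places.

PN ≈ 0.699

Under exogeneity and monotonicity, PN = (RR − 1) / RR = 1 − 1/RR.
PN = (3.324 − 1) / 3.324 = 2.324 / 3.324 ≈ 0.6992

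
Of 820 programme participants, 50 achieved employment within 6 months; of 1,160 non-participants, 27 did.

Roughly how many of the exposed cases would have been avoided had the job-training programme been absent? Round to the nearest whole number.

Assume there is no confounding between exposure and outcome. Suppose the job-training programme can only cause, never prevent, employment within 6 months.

p₁ = P(outcome | exposed) = 50/820 = 0.060976
p₀ = P(outcome | unexposed) = 27/1160 = 0.023276
PN = (p₁ − p₀)/p₁ = (0.060976 − 0.023276) / 0.060976 ≈ 0.61828.
Attributable cases ≈ PN × (exposed cases) = 0.61828 × 50 ≈ 30.91.

about 31 cases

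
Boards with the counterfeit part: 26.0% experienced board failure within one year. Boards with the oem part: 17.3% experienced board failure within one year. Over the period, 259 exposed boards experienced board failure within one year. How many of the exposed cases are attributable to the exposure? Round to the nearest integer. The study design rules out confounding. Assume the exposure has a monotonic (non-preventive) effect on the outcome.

about 87 cases

p₁ = 0.26, p₀ = 0.173.
PN = (p₁ − p₀)/p₁ = (0.26 − 0.173) / 0.26 ≈ 0.33462.
Attributable cases ≈ PN × (exposed cases) = 0.33462 × 259 ≈ 86.67.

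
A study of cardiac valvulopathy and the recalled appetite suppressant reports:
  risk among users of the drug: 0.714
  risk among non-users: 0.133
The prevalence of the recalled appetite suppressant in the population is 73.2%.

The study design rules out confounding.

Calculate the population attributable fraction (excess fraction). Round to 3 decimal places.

PAF ≈ 0.762

Let p₁ = 0.714, p₀ = 0.133.
Overall risk P(Y=1) = π·p₁ + (1−π)·p₀ = 0.732×0.714 + 0.268×0.133 = 0.55829.
Under exogeneity, PAF = [P(Y=1) − p₀] / P(Y=1).
PAF = (0.55829 − 0.133) / 0.55829 ≈ 0.7618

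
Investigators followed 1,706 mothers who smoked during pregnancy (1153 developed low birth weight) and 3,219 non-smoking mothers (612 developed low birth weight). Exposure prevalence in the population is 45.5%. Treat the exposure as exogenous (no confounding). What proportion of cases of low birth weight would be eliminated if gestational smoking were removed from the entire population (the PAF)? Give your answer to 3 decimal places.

p₁ = P(outcome | exposed) = 1153/1706 = 0.67585
p₀ = P(outcome | unexposed) = 612/3219 = 0.19012
Overall risk P(Y=1) = π·p₁ + (1−π)·p₀ = 0.455×0.67585 + 0.545×0.19012 = 0.41113.
Under exogeneity, PAF = [P(Y=1) − p₀] / P(Y=1).
PAF = (0.41113 − 0.19012) / 0.41113 ≈ 0.5376

PAF ≈ 0.538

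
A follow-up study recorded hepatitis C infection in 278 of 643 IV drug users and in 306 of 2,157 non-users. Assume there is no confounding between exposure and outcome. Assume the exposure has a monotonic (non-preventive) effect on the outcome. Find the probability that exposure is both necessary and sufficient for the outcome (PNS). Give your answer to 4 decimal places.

PNS ≈ 0.2905

p₁ = P(outcome | exposed) = 278/643 = 0.43235
p₀ = P(outcome | unexposed) = 306/2157 = 0.14186
Under exogeneity and monotonicity, PNS = p₁ − p₀.
PNS = 0.43235 − 0.14186 = 0.29048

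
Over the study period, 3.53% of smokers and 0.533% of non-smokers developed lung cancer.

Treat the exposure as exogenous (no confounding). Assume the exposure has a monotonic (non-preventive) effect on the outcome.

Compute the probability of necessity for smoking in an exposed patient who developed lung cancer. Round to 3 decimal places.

p₁ = 0.0353, p₀ = 0.00533.
Under exogeneity and monotonicity, PN = (p₁ − p₀) / p₁.
PN = (0.0353 − 0.00533) / 0.0353 = 0.02997 / 0.0353 ≈ 0.8490

PN ≈ 0.849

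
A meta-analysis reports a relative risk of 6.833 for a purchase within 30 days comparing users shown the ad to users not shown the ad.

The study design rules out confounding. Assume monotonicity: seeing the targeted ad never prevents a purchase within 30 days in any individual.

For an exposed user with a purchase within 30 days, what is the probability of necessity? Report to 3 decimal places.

PN ≈ 0.854

Under exogeneity and monotonicity, PN = (RR − 1) / RR = 1 − 1/RR.
PN = (6.833 − 1) / 6.833 = 5.833 / 6.833 ≈ 0.8537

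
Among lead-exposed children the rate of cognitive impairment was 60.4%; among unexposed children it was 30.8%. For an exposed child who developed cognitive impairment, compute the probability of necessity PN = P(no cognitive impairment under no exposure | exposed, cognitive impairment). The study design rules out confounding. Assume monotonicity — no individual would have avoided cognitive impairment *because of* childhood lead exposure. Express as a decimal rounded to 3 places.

PN ≈ 0.490

p₁ = 0.604, p₀ = 0.308.
Under exogeneity and monotonicity, PN = (p₁ − p₀) / p₁.
PN = (0.604 − 0.308) / 0.604 = 0.296 / 0.604 ≈ 0.4901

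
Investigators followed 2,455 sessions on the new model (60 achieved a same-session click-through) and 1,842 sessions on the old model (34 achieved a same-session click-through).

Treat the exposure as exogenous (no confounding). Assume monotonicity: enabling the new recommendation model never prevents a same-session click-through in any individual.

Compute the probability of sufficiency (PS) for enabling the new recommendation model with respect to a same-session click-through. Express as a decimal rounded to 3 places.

p₁ = P(outcome | exposed) = 60/2455 = 0.02444
p₀ = P(outcome | unexposed) = 34/1842 = 0.018458
Under exogeneity and monotonicity, PS = (p₁ − p₀) / (1 − p₀).
PS = (0.02444 − 0.018458) / (1 − 0.018458) = 0.0059817 / 0.98154 ≈ 0.0061

PS ≈ 0.006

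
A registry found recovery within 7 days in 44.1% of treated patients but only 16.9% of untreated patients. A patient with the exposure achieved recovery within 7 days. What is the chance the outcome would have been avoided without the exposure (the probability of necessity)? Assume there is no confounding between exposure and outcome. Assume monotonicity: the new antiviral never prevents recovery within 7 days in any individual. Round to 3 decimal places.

PN ≈ 0.617

p₁ = 0.441, p₀ = 0.169.
Under exogeneity and monotonicity, PN = (p₁ − p₀) / p₁.
PN = (0.441 − 0.169) / 0.441 = 0.272 / 0.441 ≈ 0.6168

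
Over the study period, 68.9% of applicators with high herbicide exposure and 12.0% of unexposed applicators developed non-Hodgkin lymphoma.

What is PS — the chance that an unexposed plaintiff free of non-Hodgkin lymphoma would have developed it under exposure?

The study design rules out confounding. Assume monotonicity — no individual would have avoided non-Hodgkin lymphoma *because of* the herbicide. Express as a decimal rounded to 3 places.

p₁ = 0.689, p₀ = 0.12.
Under exogeneity and monotonicity, PS = (p₁ − p₀) / (1 − p₀).
PS = (0.689 − 0.12) / (1 − 0.12) = 0.569 / 0.88 ≈ 0.6466

PS ≈ 0.647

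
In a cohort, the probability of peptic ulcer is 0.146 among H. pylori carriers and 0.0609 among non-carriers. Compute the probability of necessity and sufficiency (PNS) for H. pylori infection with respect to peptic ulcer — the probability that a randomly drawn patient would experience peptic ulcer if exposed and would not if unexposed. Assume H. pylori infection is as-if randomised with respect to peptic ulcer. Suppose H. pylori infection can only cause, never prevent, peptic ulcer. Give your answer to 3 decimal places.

Let p₁ = 0.146, p₀ = 0.0609.
Under exogeneity and monotonicity, PNS = p₁ − p₀.
PNS = 0.146 − 0.0609 = 0.0851

PNS ≈ 0.085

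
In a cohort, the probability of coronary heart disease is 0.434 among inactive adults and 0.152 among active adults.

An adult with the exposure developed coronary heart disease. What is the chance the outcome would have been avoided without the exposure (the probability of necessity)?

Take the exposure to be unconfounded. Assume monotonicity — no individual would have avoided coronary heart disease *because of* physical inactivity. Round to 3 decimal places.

PN ≈ 0.650

Let p₁ = 0.434, p₀ = 0.152.
Under exogeneity and monotonicity, PN = (p₁ − p₀) / p₁.
PN = (0.434 − 0.152) / 0.434 = 0.282 / 0.434 ≈ 0.6498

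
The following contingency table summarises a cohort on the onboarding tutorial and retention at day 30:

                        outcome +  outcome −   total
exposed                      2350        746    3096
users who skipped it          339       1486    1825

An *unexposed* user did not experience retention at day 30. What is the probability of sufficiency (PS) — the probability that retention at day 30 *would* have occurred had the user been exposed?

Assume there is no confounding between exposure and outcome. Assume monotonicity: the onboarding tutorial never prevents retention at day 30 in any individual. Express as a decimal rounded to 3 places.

PS ≈ 0.704

p₁ = P(outcome | exposed) = 2350/3096 = 0.75904
p₀ = P(outcome | unexposed) = 339/1825 = 0.18575
Under exogeneity and monotonicity, PS = (p₁ − p₀) / (1 − p₀).
PS = (0.75904 − 0.18575) / (1 − 0.18575) = 0.57329 / 0.81425 ≈ 0.7041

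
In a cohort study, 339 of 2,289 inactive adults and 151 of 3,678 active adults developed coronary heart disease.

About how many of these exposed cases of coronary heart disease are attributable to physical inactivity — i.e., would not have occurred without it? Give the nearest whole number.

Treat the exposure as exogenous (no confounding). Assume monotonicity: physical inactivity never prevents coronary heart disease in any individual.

about 245 cases

p₁ = P(outcome | exposed) = 339/2289 = 0.1481
p₀ = P(outcome | unexposed) = 151/3678 = 0.041055
PN = (p₁ − p₀)/p₁ = (0.1481 − 0.041055) / 0.1481 ≈ 0.72279.
Attributable cases ≈ PN × (exposed cases) = 0.72279 × 339 ≈ 245.03.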